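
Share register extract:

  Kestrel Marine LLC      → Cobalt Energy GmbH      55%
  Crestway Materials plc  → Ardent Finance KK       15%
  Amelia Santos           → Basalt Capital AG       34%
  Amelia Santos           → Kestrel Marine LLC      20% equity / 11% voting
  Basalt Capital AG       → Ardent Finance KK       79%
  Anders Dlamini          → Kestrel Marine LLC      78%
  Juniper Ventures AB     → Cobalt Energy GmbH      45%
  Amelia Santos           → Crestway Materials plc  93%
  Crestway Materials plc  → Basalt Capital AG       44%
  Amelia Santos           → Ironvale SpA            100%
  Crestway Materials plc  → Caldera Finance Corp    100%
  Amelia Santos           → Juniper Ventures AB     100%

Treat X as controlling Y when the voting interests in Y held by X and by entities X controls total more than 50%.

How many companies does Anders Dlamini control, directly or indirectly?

Anders holds 78% of Kestrel, so Anders controls Kestrel.
Kestrel holds 55% of Cobalt, so Anders controls Cobalt.
No other company's threshold is met.
Anders controls 2 companies.

2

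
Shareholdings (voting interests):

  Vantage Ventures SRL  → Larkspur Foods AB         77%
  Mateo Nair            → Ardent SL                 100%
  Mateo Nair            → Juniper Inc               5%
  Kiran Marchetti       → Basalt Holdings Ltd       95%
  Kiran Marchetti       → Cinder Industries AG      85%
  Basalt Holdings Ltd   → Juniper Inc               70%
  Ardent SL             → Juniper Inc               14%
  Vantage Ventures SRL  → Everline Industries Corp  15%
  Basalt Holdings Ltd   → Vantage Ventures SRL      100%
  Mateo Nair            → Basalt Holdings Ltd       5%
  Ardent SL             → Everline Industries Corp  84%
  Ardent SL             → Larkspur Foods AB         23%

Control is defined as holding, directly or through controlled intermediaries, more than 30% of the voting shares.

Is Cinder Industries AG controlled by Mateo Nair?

No

Mateo holds 100% of Ardent, so Mateo controls Ardent.
Ardent holds 84% of Everline, so Mateo controls Everline.
Neither Mateo nor any entity Mateo controls holds any voting interest in Cinder.
So Mateo does not control Cinder.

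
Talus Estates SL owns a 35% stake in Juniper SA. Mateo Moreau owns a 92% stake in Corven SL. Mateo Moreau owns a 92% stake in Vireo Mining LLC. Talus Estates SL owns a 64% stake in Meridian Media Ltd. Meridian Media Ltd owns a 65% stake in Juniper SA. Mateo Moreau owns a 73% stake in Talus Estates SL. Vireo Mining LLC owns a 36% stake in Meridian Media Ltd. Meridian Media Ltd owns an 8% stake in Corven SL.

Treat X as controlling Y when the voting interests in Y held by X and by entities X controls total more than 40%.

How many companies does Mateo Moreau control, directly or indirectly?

5

Mateo holds 92% of Vireo, so Mateo controls Vireo.
Mateo holds 73% of Talus, so Mateo controls Talus.
Vireo and Talus together hold 36% + 64% = 100% of Meridian, so Mateo controls Meridian.
Meridian and Mateo together hold 8% + 92% = 100% of Corven, so Mateo controls Corven.
Meridian and Talus together hold 65% + 35% = 100% of Juniper, so Mateo controls Juniper.
Mateo controls 5 companies.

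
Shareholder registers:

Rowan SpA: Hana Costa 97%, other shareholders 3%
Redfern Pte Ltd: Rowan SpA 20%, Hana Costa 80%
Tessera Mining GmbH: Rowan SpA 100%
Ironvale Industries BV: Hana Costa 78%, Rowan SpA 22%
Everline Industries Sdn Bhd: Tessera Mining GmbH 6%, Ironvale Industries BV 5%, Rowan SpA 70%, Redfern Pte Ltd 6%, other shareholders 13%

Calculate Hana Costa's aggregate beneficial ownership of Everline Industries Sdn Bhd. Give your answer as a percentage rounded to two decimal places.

84.65%

Hana reaches Everline along 6 paths.
Via Rowan → Tessera: 97% × 100% × 6% = 5.82%.
Via Ironvale: 78% × 5% = 3.9%.
Via Rowan → Ironvale: 97% × 22% × 5% = 1.067%.
Via Rowan: 97% × 70% = 67.9%.
Via Rowan → Redfern: 97% × 20% × 6% = 1.164%.
Via Redfern: 80% × 6% = 4.8%.
Total: 5.82% + 3.9% + 1.067% + 67.9% + 1.164% + 4.8% = 84.651%.
Rounded: 84.65%.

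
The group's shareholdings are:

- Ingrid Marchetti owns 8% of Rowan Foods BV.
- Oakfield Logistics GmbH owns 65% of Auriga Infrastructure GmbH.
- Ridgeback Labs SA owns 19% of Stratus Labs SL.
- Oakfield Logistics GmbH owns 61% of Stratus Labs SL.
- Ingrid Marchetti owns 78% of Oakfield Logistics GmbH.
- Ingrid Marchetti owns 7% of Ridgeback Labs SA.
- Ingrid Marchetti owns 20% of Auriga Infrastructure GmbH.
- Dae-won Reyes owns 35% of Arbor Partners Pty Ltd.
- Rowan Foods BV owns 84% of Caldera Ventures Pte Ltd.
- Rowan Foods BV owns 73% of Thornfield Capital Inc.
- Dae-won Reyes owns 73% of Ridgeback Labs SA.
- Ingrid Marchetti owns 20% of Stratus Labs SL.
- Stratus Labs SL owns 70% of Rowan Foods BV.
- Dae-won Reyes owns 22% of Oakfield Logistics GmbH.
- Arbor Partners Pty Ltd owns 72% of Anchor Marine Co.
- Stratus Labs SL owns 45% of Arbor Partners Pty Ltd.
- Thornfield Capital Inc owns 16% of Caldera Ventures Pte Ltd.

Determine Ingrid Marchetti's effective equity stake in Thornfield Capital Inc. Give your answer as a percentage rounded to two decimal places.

41.05%

Ingrid reaches Thornfield along 4 paths.
Via Oakfield → Stratus → Rowan: 78% × 61% × 70% × 73% = 24.31338%.
Via Stratus → Rowan: 20% × 70% × 73% = 10.22%.
Via Ridgeback → Stratus → Rowan: 7% × 19% × 70% × 73% = 0.67963%.
Via Rowan: 8% × 73% = 5.84%.
Total: 24.31338% + 10.22% + 0.67963% + 5.84% = 41.05301%.
Rounded: 41.05%.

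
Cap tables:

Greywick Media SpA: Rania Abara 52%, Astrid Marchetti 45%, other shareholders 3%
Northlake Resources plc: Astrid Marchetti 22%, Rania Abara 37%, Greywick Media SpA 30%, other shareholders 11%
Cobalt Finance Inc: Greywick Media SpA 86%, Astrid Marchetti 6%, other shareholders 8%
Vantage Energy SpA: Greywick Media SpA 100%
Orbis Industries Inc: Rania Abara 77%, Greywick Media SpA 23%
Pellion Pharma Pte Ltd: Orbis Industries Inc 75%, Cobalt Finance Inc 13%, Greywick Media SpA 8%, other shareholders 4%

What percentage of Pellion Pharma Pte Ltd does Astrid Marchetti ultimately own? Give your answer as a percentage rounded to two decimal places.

Astrid reaches Pellion along 4 paths.
Via Greywick → Orbis: 45% × 23% × 75% = 7.7625%.
Via Greywick → Cobalt: 45% × 86% × 13% = 5.031%.
Via Cobalt: 6% × 13% = 0.78%.
Via Greywick: 45% × 8% = 3.6%.
Total: 7.7625% + 5.031% + 0.78% + 3.6% = 17.1735%.
Rounded: 17.17%.

17.17%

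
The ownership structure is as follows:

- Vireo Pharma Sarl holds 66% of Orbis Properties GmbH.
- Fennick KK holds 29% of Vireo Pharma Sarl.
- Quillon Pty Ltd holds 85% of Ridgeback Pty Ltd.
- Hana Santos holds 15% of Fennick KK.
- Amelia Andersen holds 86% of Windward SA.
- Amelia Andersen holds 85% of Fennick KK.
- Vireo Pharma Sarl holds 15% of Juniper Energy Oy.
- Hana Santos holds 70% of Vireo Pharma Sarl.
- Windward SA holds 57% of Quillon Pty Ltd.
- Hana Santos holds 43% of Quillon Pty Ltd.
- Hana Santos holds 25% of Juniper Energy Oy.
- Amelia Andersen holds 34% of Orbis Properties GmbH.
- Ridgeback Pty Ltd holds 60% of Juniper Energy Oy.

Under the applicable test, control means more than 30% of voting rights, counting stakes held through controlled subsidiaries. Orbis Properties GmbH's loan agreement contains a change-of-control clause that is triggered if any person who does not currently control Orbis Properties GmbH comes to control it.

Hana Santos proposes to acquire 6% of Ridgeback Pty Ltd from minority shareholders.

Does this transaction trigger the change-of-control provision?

The purchase changes only Hana's holdings, so Hana is the only person who could newly come to control Orbis.
Hana holds 70% of Vireo, so Hana controls Vireo.
Vireo holds 66% of Orbis, so Hana controls Orbis.
So Hana already controls Orbis before the transaction.
After the purchase, Hana holds 6% of Ridgeback directly.
Hana controlled Orbis already, so this is not a new person acquiring control; every other person's position is unchanged or reduced.
No new person acquires control, so the clause is not triggered.

No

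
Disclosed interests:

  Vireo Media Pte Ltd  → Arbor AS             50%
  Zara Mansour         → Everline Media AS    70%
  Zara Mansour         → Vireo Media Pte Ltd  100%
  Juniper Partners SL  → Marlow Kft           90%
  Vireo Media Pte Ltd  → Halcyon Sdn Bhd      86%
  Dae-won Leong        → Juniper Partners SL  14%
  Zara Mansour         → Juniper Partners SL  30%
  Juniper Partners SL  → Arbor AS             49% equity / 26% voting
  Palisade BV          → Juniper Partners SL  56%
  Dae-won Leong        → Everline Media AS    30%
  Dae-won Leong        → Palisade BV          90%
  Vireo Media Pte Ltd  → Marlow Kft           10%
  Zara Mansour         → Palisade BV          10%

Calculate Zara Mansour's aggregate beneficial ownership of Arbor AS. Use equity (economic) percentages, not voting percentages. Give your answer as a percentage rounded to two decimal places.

67.44%

Zara reaches Arbor along 3 paths.
Via Palisade → Juniper: 10% × 56% × 49% = 2.744%.
Via Juniper: 30% × 49% = 14.7%.
Via Vireo: 100% × 50% = 50%.
Total: 2.744% + 14.7% + 50% = 67.444%.
Rounded: 67.44%.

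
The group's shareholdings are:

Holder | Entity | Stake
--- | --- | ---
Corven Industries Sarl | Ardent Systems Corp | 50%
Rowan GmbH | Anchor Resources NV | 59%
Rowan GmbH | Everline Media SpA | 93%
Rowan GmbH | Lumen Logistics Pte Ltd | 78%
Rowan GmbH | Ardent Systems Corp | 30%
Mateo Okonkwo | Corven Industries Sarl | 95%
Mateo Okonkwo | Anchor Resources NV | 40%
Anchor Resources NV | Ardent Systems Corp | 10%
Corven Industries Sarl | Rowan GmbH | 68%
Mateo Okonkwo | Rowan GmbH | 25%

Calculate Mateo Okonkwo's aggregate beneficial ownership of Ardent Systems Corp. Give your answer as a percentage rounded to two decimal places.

83.67%

Mateo reaches Ardent along 6 paths.
Via Corven → Rowan: 95% × 68% × 30% = 19.38%.
Via Rowan: 25% × 30% = 7.5%.
Via Corven → Rowan → Anchor: 95% × 68% × 59% × 10% = 3.8114%.
Via Rowan → Anchor: 25% × 59% × 10% = 1.475%.
Via Anchor: 40% × 10% = 4%.
Via Corven: 95% × 50% = 47.5%.
Total: 19.38% + 7.5% + 3.8114% + 1.475% + 4% + 47.5% = 83.6664%.
Rounded: 83.67%.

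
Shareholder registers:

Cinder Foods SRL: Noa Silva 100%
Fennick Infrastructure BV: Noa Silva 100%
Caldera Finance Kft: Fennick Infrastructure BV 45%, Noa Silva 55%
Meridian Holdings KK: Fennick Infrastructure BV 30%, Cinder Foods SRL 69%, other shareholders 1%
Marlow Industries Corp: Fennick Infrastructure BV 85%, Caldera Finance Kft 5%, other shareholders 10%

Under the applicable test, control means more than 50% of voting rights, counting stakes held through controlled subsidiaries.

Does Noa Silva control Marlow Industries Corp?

Yes

Noa holds 100% of Fennick, so Noa controls Fennick.
Fennick and Noa together hold 45% + 55% = 100% of Caldera, so Noa controls Caldera.
Fennick and Caldera together hold 85% + 5% = 90% of Marlow, so Noa controls Marlow.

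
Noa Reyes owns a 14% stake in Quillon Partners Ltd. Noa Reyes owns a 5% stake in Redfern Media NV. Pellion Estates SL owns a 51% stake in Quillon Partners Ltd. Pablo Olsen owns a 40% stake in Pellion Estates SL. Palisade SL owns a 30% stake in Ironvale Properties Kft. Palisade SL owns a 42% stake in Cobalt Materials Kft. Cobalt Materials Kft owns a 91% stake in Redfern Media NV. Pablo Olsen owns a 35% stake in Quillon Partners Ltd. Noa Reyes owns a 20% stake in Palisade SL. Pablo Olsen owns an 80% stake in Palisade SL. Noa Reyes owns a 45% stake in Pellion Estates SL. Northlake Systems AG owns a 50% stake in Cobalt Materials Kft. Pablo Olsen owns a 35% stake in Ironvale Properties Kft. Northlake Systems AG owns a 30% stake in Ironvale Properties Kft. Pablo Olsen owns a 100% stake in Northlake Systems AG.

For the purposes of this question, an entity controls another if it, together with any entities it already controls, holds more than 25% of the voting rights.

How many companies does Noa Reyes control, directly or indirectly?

2

Noa holds 45% of Pellion, so Noa controls Pellion.
Pellion and Noa together hold 51% + 14% = 65% of Quillon, so Noa controls Quillon.
No other company's threshold is met.
Noa controls 2 companies.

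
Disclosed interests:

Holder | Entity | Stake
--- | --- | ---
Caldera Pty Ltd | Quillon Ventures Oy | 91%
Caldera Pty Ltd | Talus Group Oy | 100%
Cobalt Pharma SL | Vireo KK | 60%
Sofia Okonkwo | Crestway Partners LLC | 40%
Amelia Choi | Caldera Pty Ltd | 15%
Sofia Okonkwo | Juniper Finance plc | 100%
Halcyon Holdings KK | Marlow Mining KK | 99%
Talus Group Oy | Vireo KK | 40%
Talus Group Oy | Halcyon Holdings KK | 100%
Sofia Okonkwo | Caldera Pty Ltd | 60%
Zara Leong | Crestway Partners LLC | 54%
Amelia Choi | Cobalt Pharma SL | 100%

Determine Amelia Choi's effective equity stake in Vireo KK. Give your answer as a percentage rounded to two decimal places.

66.00%

Amelia reaches Vireo along 2 paths.
Via Caldera → Talus: 15% × 100% × 40% = 6%.
Via Cobalt: 100% × 60% = 60%.
Total: 6% + 60% = 66%.
Rounded: 66.00%.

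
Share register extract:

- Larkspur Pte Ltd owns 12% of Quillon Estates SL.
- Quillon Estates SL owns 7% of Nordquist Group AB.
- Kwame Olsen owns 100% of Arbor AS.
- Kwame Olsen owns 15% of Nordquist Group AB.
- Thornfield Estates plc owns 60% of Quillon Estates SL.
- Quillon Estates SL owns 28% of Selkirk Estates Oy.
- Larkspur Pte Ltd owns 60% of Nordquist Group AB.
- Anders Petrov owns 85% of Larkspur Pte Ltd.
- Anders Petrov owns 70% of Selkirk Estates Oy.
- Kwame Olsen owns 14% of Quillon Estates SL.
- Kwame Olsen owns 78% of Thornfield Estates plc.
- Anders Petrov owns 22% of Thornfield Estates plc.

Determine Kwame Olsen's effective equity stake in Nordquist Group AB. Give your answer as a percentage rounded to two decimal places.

19.26%

Kwame reaches Nordquist along 3 paths.
Via Thornfield → Quillon: 78% × 60% × 7% = 3.276%.
Via Quillon: 14% × 7% = 0.98%.
Direct stake: 15% = 15%.
Total: 3.276% + 0.98% + 15% = 19.256%.
Rounded: 19.26%.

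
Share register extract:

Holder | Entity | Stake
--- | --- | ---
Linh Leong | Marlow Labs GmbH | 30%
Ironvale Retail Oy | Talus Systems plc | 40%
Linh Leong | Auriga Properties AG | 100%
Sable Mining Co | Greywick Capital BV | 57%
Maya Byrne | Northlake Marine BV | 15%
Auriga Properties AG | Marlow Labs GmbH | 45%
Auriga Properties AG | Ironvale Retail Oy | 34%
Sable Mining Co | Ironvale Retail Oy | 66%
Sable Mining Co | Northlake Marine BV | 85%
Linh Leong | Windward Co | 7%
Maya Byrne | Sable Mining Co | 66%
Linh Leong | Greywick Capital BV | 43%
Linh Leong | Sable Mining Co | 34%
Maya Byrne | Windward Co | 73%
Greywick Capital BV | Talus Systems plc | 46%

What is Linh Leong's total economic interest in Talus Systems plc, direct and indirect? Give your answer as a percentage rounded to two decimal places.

Linh reaches Talus along 4 paths.
Via Greywick: 43% × 46% = 19.78%.
Via Sable → Greywick: 34% × 57% × 46% = 8.9148%.
Via Auriga → Ironvale: 100% × 34% × 40% = 13.6%.
Via Sable → Ironvale: 34% × 66% × 40% = 8.976%.
Total: 19.78% + 8.9148% + 13.6% + 8.976% = 51.2708%.
Rounded: 51.27%.

51.27%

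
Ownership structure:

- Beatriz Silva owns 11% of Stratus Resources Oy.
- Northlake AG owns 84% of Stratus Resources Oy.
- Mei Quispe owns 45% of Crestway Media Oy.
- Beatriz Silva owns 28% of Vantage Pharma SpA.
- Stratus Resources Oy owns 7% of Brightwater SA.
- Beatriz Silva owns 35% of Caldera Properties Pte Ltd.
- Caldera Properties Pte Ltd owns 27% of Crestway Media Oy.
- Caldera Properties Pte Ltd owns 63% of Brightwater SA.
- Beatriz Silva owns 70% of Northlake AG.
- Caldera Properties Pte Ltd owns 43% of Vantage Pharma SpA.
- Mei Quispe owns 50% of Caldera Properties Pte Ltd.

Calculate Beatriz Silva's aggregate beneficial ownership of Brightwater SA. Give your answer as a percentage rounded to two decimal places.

26.94%

Beatriz reaches Brightwater along 3 paths.
Via Caldera: 35% × 63% = 22.05%.
Via Northlake → Stratus: 70% × 84% × 7% = 4.116%.
Via Stratus: 11% × 7% = 0.77%.
Total: 22.05% + 4.116% + 0.77% = 26.936%.
Rounded: 26.94%.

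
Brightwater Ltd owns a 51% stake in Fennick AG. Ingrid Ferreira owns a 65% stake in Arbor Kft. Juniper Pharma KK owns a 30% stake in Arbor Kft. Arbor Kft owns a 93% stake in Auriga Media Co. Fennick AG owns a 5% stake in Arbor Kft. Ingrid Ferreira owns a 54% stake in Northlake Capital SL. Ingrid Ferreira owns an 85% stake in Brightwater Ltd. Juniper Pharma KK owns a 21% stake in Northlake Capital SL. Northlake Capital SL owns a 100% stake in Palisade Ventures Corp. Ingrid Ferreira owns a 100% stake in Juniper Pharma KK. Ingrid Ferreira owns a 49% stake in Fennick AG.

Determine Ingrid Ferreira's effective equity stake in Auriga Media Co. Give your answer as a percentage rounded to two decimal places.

Ingrid reaches Auriga along 4 paths.
Via Arbor: 65% × 93% = 60.45%.
Via Juniper → Arbor: 100% × 30% × 93% = 27.9%.
Via Brightwater → Fennick → Arbor: 85% × 51% × 5% × 93% = 2.015775%.
Via Fennick → Arbor: 49% × 5% × 93% = 2.2785%.
Total: 60.45% + 27.9% + 2.015775% + 2.2785% = 92.644275%.
Rounded: 92.64%.

92.64%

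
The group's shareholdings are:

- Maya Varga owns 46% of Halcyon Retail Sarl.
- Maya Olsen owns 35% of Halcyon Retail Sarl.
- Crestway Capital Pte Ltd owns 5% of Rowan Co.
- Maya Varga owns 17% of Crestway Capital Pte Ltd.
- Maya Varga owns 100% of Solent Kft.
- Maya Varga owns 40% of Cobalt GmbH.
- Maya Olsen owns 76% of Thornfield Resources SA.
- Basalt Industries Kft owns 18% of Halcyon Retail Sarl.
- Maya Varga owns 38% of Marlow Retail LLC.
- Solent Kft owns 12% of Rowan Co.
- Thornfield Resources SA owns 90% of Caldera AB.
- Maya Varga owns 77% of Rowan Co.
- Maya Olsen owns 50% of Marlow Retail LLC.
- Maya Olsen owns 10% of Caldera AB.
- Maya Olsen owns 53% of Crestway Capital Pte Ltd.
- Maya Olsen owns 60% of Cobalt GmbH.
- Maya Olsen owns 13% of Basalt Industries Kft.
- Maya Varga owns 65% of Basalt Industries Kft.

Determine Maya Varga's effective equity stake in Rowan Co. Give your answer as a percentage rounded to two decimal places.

89.85%

Maya Varga reaches Rowan along 3 paths.
Via Crestway: 17% × 5% = 0.85%.
Direct stake: 77% = 77%.
Via Solent: 100% × 12% = 12%.
Total: 0.85% + 77% + 12% = 89.85%.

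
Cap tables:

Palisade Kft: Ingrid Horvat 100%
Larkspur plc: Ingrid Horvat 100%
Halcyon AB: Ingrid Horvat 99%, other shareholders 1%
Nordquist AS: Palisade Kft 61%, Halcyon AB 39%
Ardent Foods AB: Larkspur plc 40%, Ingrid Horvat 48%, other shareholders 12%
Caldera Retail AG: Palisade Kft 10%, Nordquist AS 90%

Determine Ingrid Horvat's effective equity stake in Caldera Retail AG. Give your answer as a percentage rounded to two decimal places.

Ingrid reaches Caldera along 3 paths.
Via Palisade: 100% × 10% = 10%.
Via Palisade → Nordquist: 100% × 61% × 90% = 54.9%.
Via Halcyon → Nordquist: 99% × 39% × 90% = 34.749%.
Total: 10% + 54.9% + 34.749% = 99.649%.
Rounded: 99.65%.

99.65%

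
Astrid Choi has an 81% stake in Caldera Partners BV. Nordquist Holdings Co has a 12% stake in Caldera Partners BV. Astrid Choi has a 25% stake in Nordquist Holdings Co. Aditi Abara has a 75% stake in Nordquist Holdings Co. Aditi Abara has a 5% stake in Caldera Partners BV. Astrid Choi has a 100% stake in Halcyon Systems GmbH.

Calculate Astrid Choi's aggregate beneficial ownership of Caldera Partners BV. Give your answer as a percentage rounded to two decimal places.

84.00%

Astrid reaches Caldera along 2 paths.
Direct stake: 81% = 81%.
Via Nordquist: 25% × 12% = 3%.
Total: 81% + 3% = 84%.
Rounded: 84.00%.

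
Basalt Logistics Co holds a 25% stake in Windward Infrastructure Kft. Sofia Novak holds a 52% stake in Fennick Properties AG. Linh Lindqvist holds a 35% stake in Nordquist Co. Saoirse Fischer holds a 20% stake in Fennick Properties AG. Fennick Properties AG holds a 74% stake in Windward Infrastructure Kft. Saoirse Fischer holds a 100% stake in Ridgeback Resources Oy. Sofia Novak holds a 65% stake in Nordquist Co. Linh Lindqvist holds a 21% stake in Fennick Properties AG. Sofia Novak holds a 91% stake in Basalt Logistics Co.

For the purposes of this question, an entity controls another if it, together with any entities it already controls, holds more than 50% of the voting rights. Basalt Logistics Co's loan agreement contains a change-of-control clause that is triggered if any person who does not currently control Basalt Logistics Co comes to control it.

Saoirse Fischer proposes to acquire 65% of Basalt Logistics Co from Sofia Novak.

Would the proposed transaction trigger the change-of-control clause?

Yes

The purchase adds only to Saoirse's holdings (Sofia's stake shrinks), so Saoirse is the only person who could newly come to control Basalt.
Saoirse holds 100% of Ridgeback, so Saoirse controls Ridgeback.
Neither Saoirse nor any entity Saoirse controls holds any voting interest in Basalt.
So before the transaction, Saoirse does not control Basalt.
After the purchase, Saoirse holds 65% of Basalt directly, and Sofia's stake falls to 26%.
Saoirse holds 65% of Basalt, so Saoirse controls Basalt.
Saoirse did not control Basalt before and does after, so the clause is triggered.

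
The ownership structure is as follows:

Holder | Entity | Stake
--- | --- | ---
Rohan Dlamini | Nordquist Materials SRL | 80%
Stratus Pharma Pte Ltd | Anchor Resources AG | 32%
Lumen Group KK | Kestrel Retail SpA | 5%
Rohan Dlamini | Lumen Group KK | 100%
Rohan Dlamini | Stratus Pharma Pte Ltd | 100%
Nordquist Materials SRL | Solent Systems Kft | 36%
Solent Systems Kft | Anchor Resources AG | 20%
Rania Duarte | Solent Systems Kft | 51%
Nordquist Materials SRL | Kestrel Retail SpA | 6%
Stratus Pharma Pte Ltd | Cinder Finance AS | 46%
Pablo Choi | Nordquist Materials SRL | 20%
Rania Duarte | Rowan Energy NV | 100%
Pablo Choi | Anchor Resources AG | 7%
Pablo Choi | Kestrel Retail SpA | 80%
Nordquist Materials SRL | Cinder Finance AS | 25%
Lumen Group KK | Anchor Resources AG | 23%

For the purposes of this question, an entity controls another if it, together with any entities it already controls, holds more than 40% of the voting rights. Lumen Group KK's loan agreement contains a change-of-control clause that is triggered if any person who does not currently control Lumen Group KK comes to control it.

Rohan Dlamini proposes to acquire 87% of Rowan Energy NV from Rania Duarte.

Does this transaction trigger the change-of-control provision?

The purchase adds only to Rohan's holdings (Rania's stake shrinks), so Rohan is the only person who could newly come to control Lumen.
Rohan holds 100% of Lumen, so Rohan controls Lumen.
So Rohan already controls Lumen before the transaction.
After the purchase, Rohan holds 87% of Rowan directly, and Rania's stake falls to 13%.
Rohan controlled Lumen already, so this is not a new person acquiring control; every other person's position is unchanged or reduced.
No new person acquires control, so the clause is not triggered.

No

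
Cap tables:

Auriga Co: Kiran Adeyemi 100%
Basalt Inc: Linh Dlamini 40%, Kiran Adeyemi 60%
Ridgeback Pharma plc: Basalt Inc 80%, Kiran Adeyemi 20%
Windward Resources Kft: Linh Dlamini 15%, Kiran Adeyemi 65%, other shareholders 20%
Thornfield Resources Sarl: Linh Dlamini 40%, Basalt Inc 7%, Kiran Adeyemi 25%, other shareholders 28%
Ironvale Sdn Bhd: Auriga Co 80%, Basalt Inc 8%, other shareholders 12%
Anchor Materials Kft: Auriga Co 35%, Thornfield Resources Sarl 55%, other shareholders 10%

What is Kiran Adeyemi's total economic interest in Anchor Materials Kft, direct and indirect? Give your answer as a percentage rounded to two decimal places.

Kiran reaches Anchor along 3 paths.
Via Auriga: 100% × 35% = 35%.
Via Basalt → Thornfield: 60% × 7% × 55% = 2.31%.
Via Thornfield: 25% × 55% = 13.75%.
Total: 35% + 2.31% + 13.75% = 51.06%.

51.06%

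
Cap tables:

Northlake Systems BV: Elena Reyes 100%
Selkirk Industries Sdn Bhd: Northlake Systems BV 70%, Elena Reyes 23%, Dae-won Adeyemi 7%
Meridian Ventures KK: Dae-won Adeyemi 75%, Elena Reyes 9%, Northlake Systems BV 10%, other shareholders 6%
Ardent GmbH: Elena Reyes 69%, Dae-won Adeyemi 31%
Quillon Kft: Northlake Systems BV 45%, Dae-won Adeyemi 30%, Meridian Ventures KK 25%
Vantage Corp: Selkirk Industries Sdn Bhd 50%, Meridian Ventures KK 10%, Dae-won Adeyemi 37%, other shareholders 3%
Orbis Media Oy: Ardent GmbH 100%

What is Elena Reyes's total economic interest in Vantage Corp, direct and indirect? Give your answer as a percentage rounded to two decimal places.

48.40%

Elena reaches Vantage along 4 paths.
Via Northlake → Selkirk: 100% × 70% × 50% = 35%.
Via Selkirk: 23% × 50% = 11.5%.
Via Meridian: 9% × 10% = 0.9%.
Via Northlake → Meridian: 100% × 10% × 10% = 1%.
Total: 35% + 11.5% + 0.9% + 1% = 48.4%.
Rounded: 48.40%.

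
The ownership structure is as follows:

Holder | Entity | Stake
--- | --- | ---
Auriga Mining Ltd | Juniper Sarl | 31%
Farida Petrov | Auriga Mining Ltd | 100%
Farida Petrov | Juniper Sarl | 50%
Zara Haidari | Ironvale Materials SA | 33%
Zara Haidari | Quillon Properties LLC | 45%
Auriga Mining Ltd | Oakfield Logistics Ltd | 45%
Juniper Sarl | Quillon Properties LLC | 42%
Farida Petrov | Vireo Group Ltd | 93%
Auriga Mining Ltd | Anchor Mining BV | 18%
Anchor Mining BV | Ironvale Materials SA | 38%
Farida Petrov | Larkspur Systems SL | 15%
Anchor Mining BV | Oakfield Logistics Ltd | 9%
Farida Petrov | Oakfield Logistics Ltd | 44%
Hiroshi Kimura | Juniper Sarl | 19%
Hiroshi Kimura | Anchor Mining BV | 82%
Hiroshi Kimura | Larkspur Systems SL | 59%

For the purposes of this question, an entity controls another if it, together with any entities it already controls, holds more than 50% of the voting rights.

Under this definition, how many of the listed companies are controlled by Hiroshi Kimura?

Hiroshi holds 82% of Anchor, so Hiroshi controls Anchor.
Hiroshi holds 59% of Larkspur, so Hiroshi controls Larkspur.
No other company's threshold is met.
Hiroshi controls 2 companies.

2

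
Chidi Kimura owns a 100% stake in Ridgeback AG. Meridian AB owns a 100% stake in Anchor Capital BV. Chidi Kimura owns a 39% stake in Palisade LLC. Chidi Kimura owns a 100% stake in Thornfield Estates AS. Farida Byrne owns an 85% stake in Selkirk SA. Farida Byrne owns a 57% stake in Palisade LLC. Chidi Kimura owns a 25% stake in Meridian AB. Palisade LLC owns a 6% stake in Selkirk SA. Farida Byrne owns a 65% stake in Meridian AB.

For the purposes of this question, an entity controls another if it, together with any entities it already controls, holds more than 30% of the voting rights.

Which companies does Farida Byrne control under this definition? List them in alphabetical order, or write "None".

Anchor Capital BV, Meridian AB, Palisade LLC, Selkirk SA

Farida holds 65% of Meridian, so Farida controls Meridian.
Farida holds 57% of Palisade, so Farida controls Palisade.
Palisade and Farida together hold 6% + 85% = 91% of Selkirk, so Farida controls Selkirk.
Meridian holds 100% of Anchor, so Farida controls Anchor.
No other company's threshold is met.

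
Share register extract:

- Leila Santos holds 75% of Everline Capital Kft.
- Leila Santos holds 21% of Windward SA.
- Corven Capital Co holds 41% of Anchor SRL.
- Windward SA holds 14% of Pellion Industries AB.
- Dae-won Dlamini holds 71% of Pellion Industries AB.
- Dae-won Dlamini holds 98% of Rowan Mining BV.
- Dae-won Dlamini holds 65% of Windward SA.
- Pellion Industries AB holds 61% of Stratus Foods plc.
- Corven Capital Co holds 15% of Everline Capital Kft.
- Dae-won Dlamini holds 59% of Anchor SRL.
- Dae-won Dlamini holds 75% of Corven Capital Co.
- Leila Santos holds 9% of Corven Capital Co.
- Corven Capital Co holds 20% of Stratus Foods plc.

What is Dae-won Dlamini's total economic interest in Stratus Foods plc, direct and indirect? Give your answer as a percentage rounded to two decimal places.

Dae-won reaches Stratus along 3 paths.
Via Pellion: 71% × 61% = 43.31%.
Via Windward → Pellion: 65% × 14% × 61% = 5.551%.
Via Corven: 75% × 20% = 15%.
Total: 43.31% + 5.551% + 15% = 63.861%.
Rounded: 63.86%.

63.86%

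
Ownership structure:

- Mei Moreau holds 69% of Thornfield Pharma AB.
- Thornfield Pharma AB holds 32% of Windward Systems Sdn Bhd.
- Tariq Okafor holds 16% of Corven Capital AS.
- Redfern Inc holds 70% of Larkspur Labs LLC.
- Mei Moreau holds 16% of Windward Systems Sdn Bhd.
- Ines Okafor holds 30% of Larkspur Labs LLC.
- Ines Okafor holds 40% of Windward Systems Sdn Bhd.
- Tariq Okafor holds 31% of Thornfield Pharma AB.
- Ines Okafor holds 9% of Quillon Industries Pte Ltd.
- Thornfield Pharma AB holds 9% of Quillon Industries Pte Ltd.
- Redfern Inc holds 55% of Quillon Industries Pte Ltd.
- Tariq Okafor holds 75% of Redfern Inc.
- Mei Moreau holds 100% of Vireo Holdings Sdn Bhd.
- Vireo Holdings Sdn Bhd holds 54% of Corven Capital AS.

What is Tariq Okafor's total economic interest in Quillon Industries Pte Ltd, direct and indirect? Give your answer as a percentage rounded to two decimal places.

Tariq reaches Quillon along 2 paths.
Via Thornfield: 31% × 9% = 2.79%.
Via Redfern: 75% × 55% = 41.25%.
Total: 2.79% + 41.25% = 44.04%.

44.04%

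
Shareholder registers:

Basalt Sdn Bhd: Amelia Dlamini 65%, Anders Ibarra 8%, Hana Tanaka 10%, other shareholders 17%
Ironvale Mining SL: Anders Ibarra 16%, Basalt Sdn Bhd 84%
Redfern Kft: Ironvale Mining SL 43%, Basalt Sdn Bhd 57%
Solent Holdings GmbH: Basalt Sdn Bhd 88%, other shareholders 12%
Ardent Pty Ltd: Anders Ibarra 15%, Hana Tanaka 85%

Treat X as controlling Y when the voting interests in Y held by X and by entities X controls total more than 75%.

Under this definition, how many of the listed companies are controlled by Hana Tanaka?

1

Hana holds 85% of Ardent, so Hana controls Ardent.
No other company's threshold is met.
Hana controls 1 company.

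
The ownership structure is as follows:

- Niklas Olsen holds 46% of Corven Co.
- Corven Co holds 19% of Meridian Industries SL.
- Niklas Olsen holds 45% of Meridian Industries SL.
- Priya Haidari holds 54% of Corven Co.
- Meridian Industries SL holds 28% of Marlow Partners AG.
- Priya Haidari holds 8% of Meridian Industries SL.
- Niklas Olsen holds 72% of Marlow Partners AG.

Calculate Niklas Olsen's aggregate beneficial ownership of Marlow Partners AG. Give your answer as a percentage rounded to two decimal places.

87.05%

Niklas reaches Marlow along 3 paths.
Direct stake: 72% = 72%.
Via Corven → Meridian: 46% × 19% × 28% = 2.4472%.
Via Meridian: 45% × 28% = 12.6%.
Total: 72% + 2.4472% + 12.6% = 87.0472%.
Rounded: 87.05%.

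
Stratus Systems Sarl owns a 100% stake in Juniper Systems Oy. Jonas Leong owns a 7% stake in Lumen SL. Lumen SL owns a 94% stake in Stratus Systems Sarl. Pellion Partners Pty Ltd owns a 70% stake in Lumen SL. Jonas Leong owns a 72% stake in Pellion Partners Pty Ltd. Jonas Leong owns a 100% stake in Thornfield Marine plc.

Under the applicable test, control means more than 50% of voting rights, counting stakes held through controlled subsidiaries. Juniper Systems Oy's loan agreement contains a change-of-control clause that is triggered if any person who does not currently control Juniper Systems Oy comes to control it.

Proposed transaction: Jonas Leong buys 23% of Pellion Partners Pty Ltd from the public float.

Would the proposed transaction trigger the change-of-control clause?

The purchase changes only Jonas's holdings, so Jonas is the only person who could newly come to control Juniper.
Jonas holds 72% of Pellion, so Jonas controls Pellion.
Jonas and Pellion together hold 7% + 70% = 77% of Lumen, so Jonas controls Lumen.
Lumen holds 94% of Stratus, so Jonas controls Stratus.
Stratus holds 100% of Juniper, so Jonas controls Juniper.
So Jonas already controls Juniper before the transaction.
After the purchase, Jonas's direct stake in Pellion rises to 72% + 23% = 95%.
Jonas controlled Juniper already, so this is not a new person acquiring control; every other person's position is unchanged or reduced.
No new person acquires control, so the clause is not triggered.

No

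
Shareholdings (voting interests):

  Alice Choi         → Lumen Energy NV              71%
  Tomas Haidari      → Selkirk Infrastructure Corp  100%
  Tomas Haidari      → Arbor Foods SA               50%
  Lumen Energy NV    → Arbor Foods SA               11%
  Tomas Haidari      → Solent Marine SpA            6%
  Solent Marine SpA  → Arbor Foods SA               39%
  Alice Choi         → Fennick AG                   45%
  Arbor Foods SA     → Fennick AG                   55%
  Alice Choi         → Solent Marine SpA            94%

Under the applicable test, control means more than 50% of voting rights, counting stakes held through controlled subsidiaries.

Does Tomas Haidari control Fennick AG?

Tomas holds 100% of Selkirk, so Tomas controls Selkirk.
Neither Tomas nor any entity Tomas controls holds any voting interest in Fennick.
So Tomas does not control Fennick.

No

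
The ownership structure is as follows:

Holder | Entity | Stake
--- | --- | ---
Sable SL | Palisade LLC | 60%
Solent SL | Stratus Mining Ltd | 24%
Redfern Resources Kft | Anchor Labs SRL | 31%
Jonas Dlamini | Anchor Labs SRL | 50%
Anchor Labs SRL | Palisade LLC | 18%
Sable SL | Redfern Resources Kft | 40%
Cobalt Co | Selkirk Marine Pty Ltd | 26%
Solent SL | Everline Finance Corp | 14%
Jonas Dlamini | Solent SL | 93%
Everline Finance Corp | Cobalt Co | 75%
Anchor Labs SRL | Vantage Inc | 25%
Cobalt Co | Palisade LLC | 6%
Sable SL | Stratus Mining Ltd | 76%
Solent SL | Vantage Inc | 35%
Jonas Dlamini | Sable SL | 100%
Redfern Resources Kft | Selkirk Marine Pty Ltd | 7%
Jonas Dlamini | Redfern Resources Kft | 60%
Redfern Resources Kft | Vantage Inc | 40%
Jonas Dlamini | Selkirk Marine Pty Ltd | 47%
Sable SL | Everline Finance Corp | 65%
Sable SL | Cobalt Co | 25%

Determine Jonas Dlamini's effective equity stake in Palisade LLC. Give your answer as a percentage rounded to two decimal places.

79.59%

Jonas reaches Palisade along 7 paths.
Via Sable: 100% × 60% = 60%.
Via Anchor: 50% × 18% = 9%.
Via Redfern → Anchor: 60% × 31% × 18% = 3.348%.
Via Sable → Redfern → Anchor: 100% × 40% × 31% × 18% = 2.232%.
Via Solent → Everline → Cobalt: 93% × 14% × 75% × 6% = 0.5859%.
Via Sable → Everline → Cobalt: 100% × 65% × 75% × 6% = 2.925%.
Via Sable → Cobalt: 100% × 25% × 6% = 1.5%.
Total: 60% + 9% + 3.348% + 2.232% + 0.5859% + 2.925% + 1.5% = 79.5909%.
Rounded: 79.59%.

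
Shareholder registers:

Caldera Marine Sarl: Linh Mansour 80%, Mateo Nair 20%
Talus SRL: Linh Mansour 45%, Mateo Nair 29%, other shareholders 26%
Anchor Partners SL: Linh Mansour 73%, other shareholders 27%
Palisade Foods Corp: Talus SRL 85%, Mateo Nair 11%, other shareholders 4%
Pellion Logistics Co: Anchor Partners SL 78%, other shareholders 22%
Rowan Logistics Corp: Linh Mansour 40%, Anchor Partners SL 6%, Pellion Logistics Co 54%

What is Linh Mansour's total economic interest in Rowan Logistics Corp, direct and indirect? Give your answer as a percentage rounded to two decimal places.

75.13%

Linh reaches Rowan along 3 paths.
Direct stake: 40% = 40%.
Via Anchor: 73% × 6% = 4.38%.
Via Anchor → Pellion: 73% × 78% × 54% = 30.7476%.
Total: 40% + 4.38% + 30.7476% = 75.1276%.
Rounded: 75.13%.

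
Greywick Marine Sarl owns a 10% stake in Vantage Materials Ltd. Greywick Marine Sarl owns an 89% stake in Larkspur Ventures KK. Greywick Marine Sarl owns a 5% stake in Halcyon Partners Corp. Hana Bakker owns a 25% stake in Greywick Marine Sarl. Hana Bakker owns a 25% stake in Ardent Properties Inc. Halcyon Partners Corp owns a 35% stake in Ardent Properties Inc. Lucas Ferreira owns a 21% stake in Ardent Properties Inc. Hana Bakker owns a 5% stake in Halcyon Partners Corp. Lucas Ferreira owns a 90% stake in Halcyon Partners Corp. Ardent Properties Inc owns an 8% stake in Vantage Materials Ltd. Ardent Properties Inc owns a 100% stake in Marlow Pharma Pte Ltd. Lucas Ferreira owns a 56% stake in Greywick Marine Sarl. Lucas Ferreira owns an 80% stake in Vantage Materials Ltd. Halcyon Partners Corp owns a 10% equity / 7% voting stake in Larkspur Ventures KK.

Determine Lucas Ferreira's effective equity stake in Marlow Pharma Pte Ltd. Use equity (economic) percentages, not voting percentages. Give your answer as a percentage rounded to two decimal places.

Lucas reaches Marlow along 3 paths.
Via Halcyon → Ardent: 90% × 35% × 100% = 31.5%.
Via Greywick → Halcyon → Ardent: 56% × 5% × 35% × 100% = 0.98%.
Via Ardent: 21% × 100% = 21%.
Total: 31.5% + 0.98% + 21% = 53.48%.

53.48%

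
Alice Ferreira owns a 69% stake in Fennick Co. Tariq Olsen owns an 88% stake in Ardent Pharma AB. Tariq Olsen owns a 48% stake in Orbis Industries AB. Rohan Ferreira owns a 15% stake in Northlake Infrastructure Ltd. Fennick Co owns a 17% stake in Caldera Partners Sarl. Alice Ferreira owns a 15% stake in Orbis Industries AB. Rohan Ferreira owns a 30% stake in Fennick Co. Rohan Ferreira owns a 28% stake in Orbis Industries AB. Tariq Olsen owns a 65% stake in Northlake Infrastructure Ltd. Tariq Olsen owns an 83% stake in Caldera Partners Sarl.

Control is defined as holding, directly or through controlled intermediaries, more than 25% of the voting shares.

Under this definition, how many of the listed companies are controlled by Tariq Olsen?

4

Tariq holds 48% of Orbis, so Tariq controls Orbis.
Tariq holds 88% of Ardent, so Tariq controls Ardent.
Tariq holds 83% of Caldera, so Tariq controls Caldera.
Tariq holds 65% of Northlake, so Tariq controls Northlake.
No other company's threshold is met.
Tariq controls 4 companies.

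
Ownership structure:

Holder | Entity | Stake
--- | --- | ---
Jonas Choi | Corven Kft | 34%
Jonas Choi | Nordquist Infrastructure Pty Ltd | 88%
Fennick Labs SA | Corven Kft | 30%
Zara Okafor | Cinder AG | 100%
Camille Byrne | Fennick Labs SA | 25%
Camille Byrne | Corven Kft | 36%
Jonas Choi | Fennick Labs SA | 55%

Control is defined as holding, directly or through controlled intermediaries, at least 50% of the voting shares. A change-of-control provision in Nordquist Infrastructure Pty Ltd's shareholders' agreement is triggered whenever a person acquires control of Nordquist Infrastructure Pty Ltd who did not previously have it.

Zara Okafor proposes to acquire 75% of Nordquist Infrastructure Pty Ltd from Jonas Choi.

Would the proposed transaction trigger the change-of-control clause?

Yes

The purchase adds only to Zara's holdings (Jonas's stake shrinks), so Zara is the only person who could newly come to control Nordquist.
Zara holds 100% of Cinder, so Zara controls Cinder.
Neither Zara nor any entity Zara controls holds any voting interest in Nordquist.
So before the transaction, Zara does not control Nordquist.
After the purchase, Zara holds 75% of Nordquist directly, and Jonas's stake falls to 13%.
Zara holds 75% of Nordquist, so Zara controls Nordquist.
Zara did not control Nordquist before and does after, so the clause is triggered.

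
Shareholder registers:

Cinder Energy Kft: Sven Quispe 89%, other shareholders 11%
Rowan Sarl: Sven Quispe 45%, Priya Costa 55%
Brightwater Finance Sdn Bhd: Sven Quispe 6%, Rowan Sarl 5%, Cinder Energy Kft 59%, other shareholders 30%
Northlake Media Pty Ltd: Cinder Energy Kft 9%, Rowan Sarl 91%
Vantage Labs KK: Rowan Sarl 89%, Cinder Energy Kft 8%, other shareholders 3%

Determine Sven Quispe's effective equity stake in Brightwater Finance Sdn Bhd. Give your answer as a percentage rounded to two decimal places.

60.76%

Sven reaches Brightwater along 3 paths.
Direct stake: 6% = 6%.
Via Rowan: 45% × 5% = 2.25%.
Via Cinder: 89% × 59% = 52.51%.
Total: 6% + 2.25% + 52.51% = 60.76%.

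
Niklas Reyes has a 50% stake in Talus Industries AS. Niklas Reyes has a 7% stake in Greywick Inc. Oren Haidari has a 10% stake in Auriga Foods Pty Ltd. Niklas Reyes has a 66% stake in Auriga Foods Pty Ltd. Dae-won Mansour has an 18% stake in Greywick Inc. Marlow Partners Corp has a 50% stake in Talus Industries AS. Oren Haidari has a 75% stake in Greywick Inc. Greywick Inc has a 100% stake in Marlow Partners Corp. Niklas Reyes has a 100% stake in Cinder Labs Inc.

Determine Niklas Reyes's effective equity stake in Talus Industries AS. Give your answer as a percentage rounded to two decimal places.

53.50%

Niklas reaches Talus along 2 paths.
Direct stake: 50% = 50%.
Via Greywick → Marlow: 7% × 100% × 50% = 3.5%.
Total: 50% + 3.5% = 53.5%.
Rounded: 53.50%.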